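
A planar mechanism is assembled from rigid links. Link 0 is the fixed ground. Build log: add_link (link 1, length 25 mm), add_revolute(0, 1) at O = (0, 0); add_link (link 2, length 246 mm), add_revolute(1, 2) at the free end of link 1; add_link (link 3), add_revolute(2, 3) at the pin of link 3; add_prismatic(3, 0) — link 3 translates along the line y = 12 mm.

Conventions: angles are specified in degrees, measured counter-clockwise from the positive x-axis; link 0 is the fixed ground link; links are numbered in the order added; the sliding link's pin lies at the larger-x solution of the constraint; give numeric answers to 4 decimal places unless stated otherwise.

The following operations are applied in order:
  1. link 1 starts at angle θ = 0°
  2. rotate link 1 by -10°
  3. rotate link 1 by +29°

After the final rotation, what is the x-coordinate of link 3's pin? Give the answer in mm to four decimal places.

geometry: r = 25 mm, L = 246 mm, e = 12 mm; θ starts at 0°
rotate link 1 by -10°: θ ← 0° -10° = -10°
rotate link 1 by +29°: θ ← -10° +29° = 19°
crank pin P = (r cos θ, r sin θ) = (23.637964, 8.139204)
h = r sin θ − e = 8.139204 − 12 = -3.860796
x = r cos θ + √(L² − h²) = 23.637964 + 245.969702 = 269.607666

269.6077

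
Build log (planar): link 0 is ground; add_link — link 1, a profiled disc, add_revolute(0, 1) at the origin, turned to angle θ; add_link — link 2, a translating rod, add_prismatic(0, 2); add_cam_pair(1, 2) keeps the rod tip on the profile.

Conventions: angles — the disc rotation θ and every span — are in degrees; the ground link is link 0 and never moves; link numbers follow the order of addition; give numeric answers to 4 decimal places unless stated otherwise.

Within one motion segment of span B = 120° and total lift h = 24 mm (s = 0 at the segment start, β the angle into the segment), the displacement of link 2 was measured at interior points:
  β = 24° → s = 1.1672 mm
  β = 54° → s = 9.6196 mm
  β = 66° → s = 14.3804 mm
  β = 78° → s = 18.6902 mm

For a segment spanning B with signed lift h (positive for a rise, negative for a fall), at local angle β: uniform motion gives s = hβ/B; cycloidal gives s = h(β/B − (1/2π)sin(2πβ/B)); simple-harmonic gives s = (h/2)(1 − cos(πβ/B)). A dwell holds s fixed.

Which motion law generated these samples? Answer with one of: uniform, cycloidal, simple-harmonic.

candidates at β/B = r: uniform s = h·r (linear in β); cycloidal s = h·(r − sin(2πr)/(2π)); simple-harmonic s = (h/2)(1 − cos(πr))
β=24°: printed 1.1672 | uniform 4.8000, cycloidal 1.1672, simple-harmonic 2.2918
β=54°: printed 9.6196 | uniform 10.8000, cycloidal 9.6196, simple-harmonic 10.1228
β=66°: printed 14.3804 | uniform 13.2000, cycloidal 14.3804, simple-harmonic 13.8772
β=78°: printed 18.6902 | uniform 15.6000, cycloidal 18.6902, simple-harmonic 17.4479
only one law matches every sample → cycloidal

cycloidal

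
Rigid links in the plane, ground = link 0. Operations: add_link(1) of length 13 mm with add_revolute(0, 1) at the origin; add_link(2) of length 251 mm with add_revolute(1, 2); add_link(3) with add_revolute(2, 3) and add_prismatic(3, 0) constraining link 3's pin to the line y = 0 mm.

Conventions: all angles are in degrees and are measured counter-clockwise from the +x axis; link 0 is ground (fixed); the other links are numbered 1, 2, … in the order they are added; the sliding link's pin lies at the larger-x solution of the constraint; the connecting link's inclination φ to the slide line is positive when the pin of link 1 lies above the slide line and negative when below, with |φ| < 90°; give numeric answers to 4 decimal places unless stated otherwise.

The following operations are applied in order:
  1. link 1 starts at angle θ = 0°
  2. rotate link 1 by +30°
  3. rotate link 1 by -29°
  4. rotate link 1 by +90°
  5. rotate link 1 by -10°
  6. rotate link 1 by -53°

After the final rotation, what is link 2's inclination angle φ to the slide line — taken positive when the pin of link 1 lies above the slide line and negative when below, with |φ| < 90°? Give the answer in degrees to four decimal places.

geometry: r = 13 mm, L = 251 mm, e = 0 mm; θ starts at 0°
rotate link 1 by +30°: θ ← 0° +30° = 30°
rotate link 1 by -29°: θ ← 30° -29° = 1°
rotate link 1 by +90°: θ ← 1° +90° = 91°
rotate link 1 by -10°: θ ← 91° -10° = 81°
rotate link 1 by -53°: θ ← 81° -53° = 28°
h = r sin θ − e = 6.103130 − 0 = 6.103130
sin φ = h / L = 6.103130 / 251 = 0.02431526
φ = arcsin(0.02431526) = 1.393299°

1.3933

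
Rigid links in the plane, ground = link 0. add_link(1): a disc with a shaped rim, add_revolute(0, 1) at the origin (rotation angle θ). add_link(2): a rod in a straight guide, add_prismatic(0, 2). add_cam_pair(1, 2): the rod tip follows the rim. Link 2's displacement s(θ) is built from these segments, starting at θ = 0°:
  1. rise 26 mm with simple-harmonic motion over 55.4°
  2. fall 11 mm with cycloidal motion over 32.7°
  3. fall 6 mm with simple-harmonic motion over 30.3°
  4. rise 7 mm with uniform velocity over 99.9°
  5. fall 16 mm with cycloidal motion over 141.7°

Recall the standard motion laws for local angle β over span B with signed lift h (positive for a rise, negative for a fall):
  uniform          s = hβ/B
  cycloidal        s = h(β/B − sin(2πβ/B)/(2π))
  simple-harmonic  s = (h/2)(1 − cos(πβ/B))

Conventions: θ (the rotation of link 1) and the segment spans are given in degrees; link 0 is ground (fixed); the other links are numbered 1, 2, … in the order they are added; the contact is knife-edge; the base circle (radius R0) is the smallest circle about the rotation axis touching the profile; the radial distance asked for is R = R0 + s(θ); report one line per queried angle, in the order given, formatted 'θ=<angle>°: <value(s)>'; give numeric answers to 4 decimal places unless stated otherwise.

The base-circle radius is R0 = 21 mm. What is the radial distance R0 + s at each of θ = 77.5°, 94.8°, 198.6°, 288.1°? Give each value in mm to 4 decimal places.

segment 1 (0° to 55.4°, simple-harmonic, h = 26) is passed completely: s = 0.0000 + (26) = 26.0000
θ = 77.5° falls in segment 2 (55.4° to 88.1°, cycloidal, h = -11): β = 77.5 − 55.4 = 22.1°, B = 32.7°; Δs = -11·(0.6758 − sin(2π·0.6758)/(2π)) = -8.9983; s = 26.0000 − 8.9983 = 17.0017
segment 2 (55.4° to 88.1°, cycloidal, h = -11) is passed completely: s = 26.0000 + (-11) = 15.0000
θ = 94.8° falls in segment 3 (88.1° to 118.4°, simple-harmonic, h = -6): β = 94.8 − 88.1 = 6.7°, B = 30.3°; Δs = -6/2·(1 − cos(π·0.2211)) = -0.6952; s = 15.0000 − 0.6952 = 14.3048
segment 3 (88.1° to 118.4°, simple-harmonic, h = -6) is passed completely: s = 15.0000 + (-6) = 9.0000
θ = 198.6° falls in segment 4 (118.4° to 218.3°, uniform, h = 7): β = 198.6 − 118.4 = 80.2°, B = 99.9°; Δs = 7·80.2/99.9 = 5.6196; s = 9.0000 + 5.6196 = 14.6196
segment 4 (118.4° to 218.3°, uniform, h = 7) is passed completely: s = 9.0000 + (7) = 16.0000
θ = 288.1° falls in segment 5 (218.3° to 360°, cycloidal, h = -16): β = 288.1 − 218.3 = 69.8°, B = 141.7°; Δs = -16·(0.4926 − sin(2π·0.4926)/(2π)) = -7.7629; s = 16.0000 − 7.7629 = 8.2371
θ=77.5°: R = R0 + s = 21 + 17.0017 = 38.0017
θ=94.8°: R = R0 + s = 21 + 14.3048 = 35.3048
θ=198.6°: R = R0 + s = 21 + 14.6196 = 35.6196
θ=288.1°: R = R0 + s = 21 + 8.2371 = 29.2371

θ=77.5°: 38.0017
θ=94.8°: 35.3048
θ=198.6°: 35.6196
θ=288.1°: 29.2371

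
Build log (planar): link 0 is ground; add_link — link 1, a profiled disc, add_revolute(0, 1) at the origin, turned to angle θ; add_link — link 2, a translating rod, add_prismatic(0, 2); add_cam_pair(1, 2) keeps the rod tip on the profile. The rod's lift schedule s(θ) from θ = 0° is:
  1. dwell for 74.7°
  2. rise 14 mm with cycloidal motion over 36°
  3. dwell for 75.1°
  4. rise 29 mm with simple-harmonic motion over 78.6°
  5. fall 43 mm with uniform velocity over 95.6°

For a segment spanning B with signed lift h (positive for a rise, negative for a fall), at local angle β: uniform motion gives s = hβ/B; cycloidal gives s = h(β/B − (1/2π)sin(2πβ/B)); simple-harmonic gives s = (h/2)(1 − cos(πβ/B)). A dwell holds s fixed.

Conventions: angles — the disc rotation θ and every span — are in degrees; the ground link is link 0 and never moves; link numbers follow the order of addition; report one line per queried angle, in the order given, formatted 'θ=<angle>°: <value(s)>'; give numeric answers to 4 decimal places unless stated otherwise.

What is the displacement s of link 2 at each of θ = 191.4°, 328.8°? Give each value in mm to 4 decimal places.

seg 1 [0°–74.7°] dwell: s stays 0.0000
seg 2 [74.7°–110.7°] cycloidal, h=14: full span → s += 14 → s = 14.0000
seg 3 [110.7°–185.8°] dwell: s stays 14.0000
seg 4 [185.8°–264.4°] simple-harmonic, h=29: θ=191.4° here. β=5.6, B=78.6. 29/2·(1 − cos(π·0.0712)) = 0.3617 → s = 14.3617
seg 4 [185.8°–264.4°] simple-harmonic, h=29: full span → s += 29 → s = 43.0000
seg 5 [264.4°–360°] uniform, h=-43: θ=328.8° here. β=64.4, B=95.6. -43·64.4/95.6 = -28.9665 → s = 14.0335

θ=191.4°: 14.3617
θ=328.8°: 14.0335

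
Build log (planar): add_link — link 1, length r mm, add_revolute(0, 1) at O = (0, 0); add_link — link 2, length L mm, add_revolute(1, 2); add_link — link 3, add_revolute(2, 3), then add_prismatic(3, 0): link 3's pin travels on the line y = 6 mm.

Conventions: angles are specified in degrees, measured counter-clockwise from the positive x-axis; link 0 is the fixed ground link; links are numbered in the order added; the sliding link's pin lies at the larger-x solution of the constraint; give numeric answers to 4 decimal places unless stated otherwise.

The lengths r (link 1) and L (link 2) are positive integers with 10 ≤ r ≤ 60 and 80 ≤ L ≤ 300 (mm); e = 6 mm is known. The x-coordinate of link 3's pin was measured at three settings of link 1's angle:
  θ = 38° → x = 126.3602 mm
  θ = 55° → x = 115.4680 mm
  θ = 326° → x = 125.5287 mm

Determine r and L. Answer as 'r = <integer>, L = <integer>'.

constraint per measurement: (x − r cos θ)² + (r sin θ − e)² = L²
subtracting the θ₁ and θ₂ equations cancels the r² and L² terms:
r = (x₁² − x₂²) / (2[(x₁cos θ₁ + e sin θ₁) − (x₂cos θ₂ + e sin θ₂)]) = 40.9999 → r = 41
L² = (x₁ − r cos θ₁)² + (r sin θ₁ − e)² = 9215.9926 → L = 96.0000 → L = 96
check at θ₃=326°: x = 125.5287 (printed 125.5287) ✓

r = 41, L = 96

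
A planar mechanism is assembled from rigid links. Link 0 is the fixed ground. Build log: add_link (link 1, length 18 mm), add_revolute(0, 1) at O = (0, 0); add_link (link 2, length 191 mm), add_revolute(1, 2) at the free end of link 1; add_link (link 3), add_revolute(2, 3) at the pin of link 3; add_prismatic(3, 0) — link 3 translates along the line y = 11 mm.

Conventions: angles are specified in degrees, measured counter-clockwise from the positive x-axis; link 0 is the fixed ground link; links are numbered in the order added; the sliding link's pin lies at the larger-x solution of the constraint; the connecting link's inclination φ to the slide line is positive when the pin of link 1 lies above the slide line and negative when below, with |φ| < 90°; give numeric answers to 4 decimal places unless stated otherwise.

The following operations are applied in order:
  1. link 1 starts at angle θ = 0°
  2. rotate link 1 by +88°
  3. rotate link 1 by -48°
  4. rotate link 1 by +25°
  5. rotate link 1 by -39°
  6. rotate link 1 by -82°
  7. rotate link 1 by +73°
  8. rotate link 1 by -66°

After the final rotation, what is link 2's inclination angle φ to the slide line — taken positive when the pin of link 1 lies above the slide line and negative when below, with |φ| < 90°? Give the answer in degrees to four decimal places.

geometry: r = 18 mm, L = 191 mm, e = 11 mm; θ starts at 0°
rotate link 1 by +88°: θ ← 0° +88° = 88°
rotate link 1 by -48°: θ ← 88° -48° = 40°
rotate link 1 by +25°: θ ← 40° +25° = 65°
rotate link 1 by -39°: θ ← 65° -39° = 26°
rotate link 1 by -82°: θ ← 26° -82° = -56°
rotate link 1 by +73°: θ ← -56° +73° = 17°
rotate link 1 by -66°: θ ← 17° -66° = -49°
h = r sin θ − e = -13.584772 − 11 = -24.584772
sin φ = h / L = -24.584772 / 191 = -0.12871609
φ = arcsin(-0.12871609) = -7.395406°

-7.3954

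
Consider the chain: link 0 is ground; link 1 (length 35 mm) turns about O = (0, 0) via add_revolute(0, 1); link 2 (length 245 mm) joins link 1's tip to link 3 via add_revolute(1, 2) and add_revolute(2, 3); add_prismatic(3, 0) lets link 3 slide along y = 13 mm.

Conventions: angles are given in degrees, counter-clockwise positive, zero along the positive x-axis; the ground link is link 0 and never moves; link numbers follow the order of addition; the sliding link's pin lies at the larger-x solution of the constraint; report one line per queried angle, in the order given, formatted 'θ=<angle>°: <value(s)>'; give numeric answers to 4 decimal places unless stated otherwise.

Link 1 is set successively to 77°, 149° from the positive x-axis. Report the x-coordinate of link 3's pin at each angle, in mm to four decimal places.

geometry: r = 35 mm, L = 245 mm, e = 13 mm
θ=77°: crank pin P = (r cos θ, r sin θ) = (7.873287, 34.102952)
θ=77°: h = r sin θ − e = 34.102952 − 13 = 21.102952
θ=77°: x = r cos θ + √(L² − h²) = 7.873287 + 244.089462 = 251.962749
θ=149°: crank pin P = (r cos θ, r sin θ) = (-30.000856, 18.026333)
θ=149°: h = r sin θ − e = 18.026333 − 13 = 5.026333
θ=149°: x = r cos θ + √(L² − h²) = -30.000856 + 244.948435 = 214.947580

θ=77°: 251.9627
θ=149°: 214.9476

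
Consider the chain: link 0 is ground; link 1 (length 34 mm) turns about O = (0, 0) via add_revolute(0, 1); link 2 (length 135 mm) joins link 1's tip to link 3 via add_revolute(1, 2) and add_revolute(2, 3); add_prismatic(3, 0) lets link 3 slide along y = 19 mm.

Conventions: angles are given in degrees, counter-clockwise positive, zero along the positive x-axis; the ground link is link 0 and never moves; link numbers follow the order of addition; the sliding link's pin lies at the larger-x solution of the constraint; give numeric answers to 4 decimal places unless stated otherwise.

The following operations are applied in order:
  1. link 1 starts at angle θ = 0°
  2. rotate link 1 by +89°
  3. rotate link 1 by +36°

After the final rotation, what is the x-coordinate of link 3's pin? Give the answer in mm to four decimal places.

geometry: r = 34 mm, L = 135 mm, e = 19 mm; θ starts at 0°
rotate link 1 by +89°: θ ← 0° +89° = 89°
rotate link 1 by +36°: θ ← 89° +36° = 125°
crank pin P = (r cos θ, r sin θ) = (-19.501599, 27.851170)
h = r sin θ − e = 27.851170 − 19 = 8.851170
x = r cos θ + √(L² − h²) = -19.501599 + 134.709527 = 115.207929

115.2079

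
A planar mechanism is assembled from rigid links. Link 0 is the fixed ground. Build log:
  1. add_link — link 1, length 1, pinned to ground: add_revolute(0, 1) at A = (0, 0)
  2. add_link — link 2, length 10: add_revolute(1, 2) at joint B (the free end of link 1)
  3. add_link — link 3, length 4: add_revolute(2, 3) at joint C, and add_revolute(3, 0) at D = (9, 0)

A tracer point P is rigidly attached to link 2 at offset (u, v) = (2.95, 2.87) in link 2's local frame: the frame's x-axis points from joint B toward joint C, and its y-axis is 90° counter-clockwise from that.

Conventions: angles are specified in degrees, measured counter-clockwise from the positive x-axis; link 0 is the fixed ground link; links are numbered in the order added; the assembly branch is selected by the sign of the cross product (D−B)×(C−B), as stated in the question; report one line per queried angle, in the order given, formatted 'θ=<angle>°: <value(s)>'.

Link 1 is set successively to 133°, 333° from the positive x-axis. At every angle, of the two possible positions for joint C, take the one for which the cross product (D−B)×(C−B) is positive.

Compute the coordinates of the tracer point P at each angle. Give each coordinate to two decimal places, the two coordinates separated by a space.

A=(0,0), D=(9.00,0)
θ=133°: B = A + 1.00·(cos133°, sin133°) = (-0.6820, 0.7314)
θ=133°: |BD| = 9.7096
θ=133°: circle(B,10.00) ∩ circle(D,4.00): a=9.1804, h=3.9648
θ=133°:   candidates: C₊=(8.7710,3.9934) cross=38.497; C₋=(8.1737,-3.9137) cross=-38.497
θ=133°:   branch + wants cross > 0 → take C=(8.7710,3.9934) (cross=38.497)
θ=133°: ex = (C−B)/|BC| = (0.9453,0.3262); ey = (-0.3262,0.9453)
θ=133°: P = B + 2.95·ex + 2.87·ey = (1.1704,4.4067)
θ=333°: B = A + 1.00·(cos333°, sin333°) = (0.8910, -0.4540)
θ=333°: |BD| = 8.1217
θ=333°: circle(B,10.00) ∩ circle(D,4.00): a=9.2322, h=3.8428
θ=333°:   candidates: C₊=(9.8939,3.8988) cross=31.210; C₋=(10.3236,-3.7747) cross=-31.210
θ=333°:   branch + wants cross > 0 → take C=(9.8939,3.8988) (cross=31.210)
θ=333°: ex = (C−B)/|BC| = (0.9003,0.4353); ey = (-0.4353,0.9003)
θ=333°: P = B + 2.95·ex + 2.87·ey = (2.2976,3.4139)

θ=133°: 1.17 4.41
θ=333°: 2.30 3.41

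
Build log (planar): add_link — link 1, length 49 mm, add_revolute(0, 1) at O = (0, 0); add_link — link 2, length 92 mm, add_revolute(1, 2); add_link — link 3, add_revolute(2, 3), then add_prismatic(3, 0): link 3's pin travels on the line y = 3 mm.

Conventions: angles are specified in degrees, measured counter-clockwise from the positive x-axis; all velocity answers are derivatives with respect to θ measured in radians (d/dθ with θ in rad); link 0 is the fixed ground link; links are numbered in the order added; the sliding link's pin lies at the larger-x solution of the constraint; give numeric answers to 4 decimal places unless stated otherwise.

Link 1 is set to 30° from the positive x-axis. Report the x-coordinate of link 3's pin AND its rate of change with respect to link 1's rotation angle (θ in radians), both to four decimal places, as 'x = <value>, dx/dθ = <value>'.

geometry: r = 49 mm, L = 92 mm, e = 3 mm
crank pin P = (r cos θ, r sin θ) = (42.435245, 24.500000)
h = r sin θ − e = 24.500000 − 3 = 21.500000
x = r cos θ + √(L² − h²) = 42.435245 + 89.452501 = 131.887746
dx/dθ = −r sin θ − h·r cos θ/√(L² − h²) (θ in radians; h = 21.500000) = -34.699354

x = 131.8877, dx/dθ = -34.6994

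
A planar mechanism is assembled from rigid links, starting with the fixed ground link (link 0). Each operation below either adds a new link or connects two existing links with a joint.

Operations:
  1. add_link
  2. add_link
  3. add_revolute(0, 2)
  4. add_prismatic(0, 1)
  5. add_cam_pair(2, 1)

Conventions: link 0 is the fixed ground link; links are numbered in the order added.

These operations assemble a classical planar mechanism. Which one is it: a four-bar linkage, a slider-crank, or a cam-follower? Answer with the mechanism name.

links: 3 (incl. ground); joints: 1 revolute, 1 prismatic, 1 higher (cam) pair, forming one closed loop
3 links, revolute + prismatic + higher pair in one loop → cam-follower

cam-follower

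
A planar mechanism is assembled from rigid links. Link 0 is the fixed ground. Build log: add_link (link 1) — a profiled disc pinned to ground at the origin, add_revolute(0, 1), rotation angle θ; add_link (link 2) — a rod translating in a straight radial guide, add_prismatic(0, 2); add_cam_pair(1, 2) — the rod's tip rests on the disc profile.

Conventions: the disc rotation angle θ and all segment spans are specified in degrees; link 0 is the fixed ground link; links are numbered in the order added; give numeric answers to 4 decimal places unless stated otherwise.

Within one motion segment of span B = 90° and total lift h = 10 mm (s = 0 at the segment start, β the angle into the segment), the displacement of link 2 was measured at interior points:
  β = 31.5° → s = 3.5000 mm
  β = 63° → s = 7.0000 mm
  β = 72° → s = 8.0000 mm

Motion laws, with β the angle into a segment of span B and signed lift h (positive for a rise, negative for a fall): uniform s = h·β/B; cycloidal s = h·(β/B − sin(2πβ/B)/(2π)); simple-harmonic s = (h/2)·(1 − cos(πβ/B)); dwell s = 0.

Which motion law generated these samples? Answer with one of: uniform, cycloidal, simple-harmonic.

candidates at β/B = r: uniform s = h·r (linear in β); cycloidal s = h·(r − sin(2πr)/(2π)); simple-harmonic s = (h/2)(1 − cos(πr))
β=31.5°: printed 3.5000 | uniform 3.5000, cycloidal 2.2124, simple-harmonic 2.7300
β=63°: printed 7.0000 | uniform 7.0000, cycloidal 8.5137, simple-harmonic 7.9389
β=72°: printed 8.0000 | uniform 8.0000, cycloidal 9.5137, simple-harmonic 9.0451
only one law matches every sample → uniform

uniform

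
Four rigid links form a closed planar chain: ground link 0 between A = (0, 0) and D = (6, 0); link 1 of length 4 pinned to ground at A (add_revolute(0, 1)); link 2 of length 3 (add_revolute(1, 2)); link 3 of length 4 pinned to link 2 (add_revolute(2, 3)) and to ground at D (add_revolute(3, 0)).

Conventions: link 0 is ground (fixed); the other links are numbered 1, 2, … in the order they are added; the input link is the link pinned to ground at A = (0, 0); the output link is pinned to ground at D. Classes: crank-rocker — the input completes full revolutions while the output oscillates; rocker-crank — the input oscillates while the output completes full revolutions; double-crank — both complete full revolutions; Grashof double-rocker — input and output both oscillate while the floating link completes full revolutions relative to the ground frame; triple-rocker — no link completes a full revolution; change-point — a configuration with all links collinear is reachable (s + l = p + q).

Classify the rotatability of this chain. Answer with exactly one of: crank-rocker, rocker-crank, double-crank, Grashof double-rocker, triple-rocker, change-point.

lengths: ground=6, input=4, coupler=3, output=4
sorted: s=3 (shortest), l=6 (longest), p+q=8
s + l = 9 vs p + q = 8
s + l > p + q → non-Grashof → no link fully rotates → triple-rocker

triple-rocker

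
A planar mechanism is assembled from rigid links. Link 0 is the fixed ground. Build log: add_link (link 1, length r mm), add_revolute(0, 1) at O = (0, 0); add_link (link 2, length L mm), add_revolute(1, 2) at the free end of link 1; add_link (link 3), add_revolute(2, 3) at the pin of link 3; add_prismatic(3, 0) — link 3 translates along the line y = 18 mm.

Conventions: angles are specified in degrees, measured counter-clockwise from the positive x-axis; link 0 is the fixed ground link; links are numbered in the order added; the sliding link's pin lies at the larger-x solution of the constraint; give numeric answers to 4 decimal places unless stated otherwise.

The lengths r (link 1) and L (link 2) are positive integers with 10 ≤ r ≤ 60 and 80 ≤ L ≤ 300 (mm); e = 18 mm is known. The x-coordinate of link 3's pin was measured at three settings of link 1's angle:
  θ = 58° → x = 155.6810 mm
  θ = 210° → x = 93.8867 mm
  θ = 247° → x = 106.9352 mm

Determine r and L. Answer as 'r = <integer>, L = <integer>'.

constraint per measurement: (x − r cos θ)² + (r sin θ − e)² = L²
subtracting the θ₁ and θ₂ equations cancels the r² and L² terms:
r = (x₁² − x₂²) / (2[(x₁cos θ₁ + e sin θ₁) − (x₂cos θ₂ + e sin θ₂)]) = 41.0000 → r = 41
L² = (x₁ − r cos θ₁)² + (r sin θ₁ − e)² = 18224.9892 → L = 135.0000 → L = 135
check at θ₃=247°: x = 106.9352 (printed 106.9352) ✓

r = 41, L = 135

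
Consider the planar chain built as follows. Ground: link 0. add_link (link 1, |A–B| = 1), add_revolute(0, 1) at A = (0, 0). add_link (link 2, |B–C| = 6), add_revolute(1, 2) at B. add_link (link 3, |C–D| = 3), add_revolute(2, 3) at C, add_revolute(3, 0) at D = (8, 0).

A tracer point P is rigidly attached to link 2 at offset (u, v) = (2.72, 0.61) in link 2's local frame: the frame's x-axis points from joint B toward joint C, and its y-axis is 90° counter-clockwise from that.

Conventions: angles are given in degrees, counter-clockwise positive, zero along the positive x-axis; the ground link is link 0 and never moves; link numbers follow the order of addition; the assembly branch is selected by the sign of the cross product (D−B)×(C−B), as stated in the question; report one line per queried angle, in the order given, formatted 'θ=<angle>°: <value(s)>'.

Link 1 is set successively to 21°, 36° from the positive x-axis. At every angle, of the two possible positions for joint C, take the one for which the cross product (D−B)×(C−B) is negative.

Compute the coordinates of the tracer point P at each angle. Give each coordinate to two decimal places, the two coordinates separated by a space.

A=(0,0), D=(8.00,0)
θ=21°: B = A + 1.00·(cos21°, sin21°) = (0.9336, 0.3584)
θ=21°: |BD| = 7.0755
θ=21°: circle(B,6.00) ∩ circle(D,3.00): a=5.4457, h=2.5187
θ=21°:   candidates: C₊=(6.4999,2.5980) cross=17.821; C₋=(6.2448,-2.4329) cross=-17.821
θ=21°:   branch - wants cross < 0 → take C=(6.2448,-2.4329) (cross=-17.821)
θ=21°: ex = (C−B)/|BC| = (0.8852,-0.4652); ey = (0.4652,0.8852)
θ=21°: P = B + 2.72·ex + 0.61·ey = (3.6251,-0.3670)
θ=36°: B = A + 1.00·(cos36°, sin36°) = (0.8090, 0.5878)
θ=36°: |BD| = 7.2150
θ=36°: circle(B,6.00) ∩ circle(D,3.00): a=5.4786, h=2.4464
θ=36°:   candidates: C₊=(6.4687,2.5798) cross=17.651; C₋=(6.0701,-2.2968) cross=-17.651
θ=36°:   branch - wants cross < 0 → take C=(6.0701,-2.2968) (cross=-17.651)
θ=36°: ex = (C−B)/|BC| = (0.8768,-0.4808); ey = (0.4808,0.8768)
θ=36°: P = B + 2.72·ex + 0.61·ey = (3.4873,-0.1850)

θ=21°: 3.63 -0.37
θ=36°: 3.49 -0.19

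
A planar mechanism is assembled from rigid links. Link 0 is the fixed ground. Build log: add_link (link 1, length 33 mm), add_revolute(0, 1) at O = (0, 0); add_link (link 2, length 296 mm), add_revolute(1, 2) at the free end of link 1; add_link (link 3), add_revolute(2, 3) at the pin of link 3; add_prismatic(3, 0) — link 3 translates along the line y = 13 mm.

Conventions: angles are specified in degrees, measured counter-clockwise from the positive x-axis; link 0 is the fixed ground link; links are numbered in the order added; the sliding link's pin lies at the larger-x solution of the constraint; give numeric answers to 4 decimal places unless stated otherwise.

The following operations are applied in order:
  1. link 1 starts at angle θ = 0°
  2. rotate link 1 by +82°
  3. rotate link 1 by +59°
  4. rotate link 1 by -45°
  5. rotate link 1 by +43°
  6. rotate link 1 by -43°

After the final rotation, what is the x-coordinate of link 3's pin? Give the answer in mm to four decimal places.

geometry: r = 33 mm, L = 296 mm, e = 13 mm; θ starts at 0°
rotate link 1 by +82°: θ ← 0° +82° = 82°
rotate link 1 by +59°: θ ← 82° +59° = 141°
rotate link 1 by -45°: θ ← 141° -45° = 96°
rotate link 1 by +43°: θ ← 96° +43° = 139°
rotate link 1 by -43°: θ ← 139° -43° = 96°
crank pin P = (r cos θ, r sin θ) = (-3.449439, 32.819223)
h = r sin θ − e = 32.819223 − 13 = 19.819223
x = r cos θ + √(L² − h²) = -3.449439 + 295.335738 = 291.886299

291.8863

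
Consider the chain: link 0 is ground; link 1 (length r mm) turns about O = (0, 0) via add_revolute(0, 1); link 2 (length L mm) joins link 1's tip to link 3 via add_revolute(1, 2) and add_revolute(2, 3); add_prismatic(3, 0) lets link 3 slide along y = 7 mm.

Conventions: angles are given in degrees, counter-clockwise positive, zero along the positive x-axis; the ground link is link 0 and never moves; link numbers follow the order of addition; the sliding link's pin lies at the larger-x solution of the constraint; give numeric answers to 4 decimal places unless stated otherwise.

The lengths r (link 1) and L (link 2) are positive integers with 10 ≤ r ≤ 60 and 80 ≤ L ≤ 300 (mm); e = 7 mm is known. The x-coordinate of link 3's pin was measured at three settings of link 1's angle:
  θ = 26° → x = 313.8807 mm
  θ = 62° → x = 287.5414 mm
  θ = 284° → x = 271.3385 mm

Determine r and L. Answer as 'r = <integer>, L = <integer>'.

constraint per measurement: (x − r cos θ)² + (r sin θ − e)² = L²
subtracting the θ₁ and θ₂ equations cancels the r² and L² terms:
r = (x₁² − x₂²) / (2[(x₁cos θ₁ + e sin θ₁) − (x₂cos θ₂ + e sin θ₂)]) = 55.0000 → r = 55
L² = (x₁ − r cos θ₁)² + (r sin θ₁ − e)² = 70224.9966 → L = 265.0000 → L = 265
check at θ₃=284°: x = 271.3385 (printed 271.3385) ✓

r = 55, L = 265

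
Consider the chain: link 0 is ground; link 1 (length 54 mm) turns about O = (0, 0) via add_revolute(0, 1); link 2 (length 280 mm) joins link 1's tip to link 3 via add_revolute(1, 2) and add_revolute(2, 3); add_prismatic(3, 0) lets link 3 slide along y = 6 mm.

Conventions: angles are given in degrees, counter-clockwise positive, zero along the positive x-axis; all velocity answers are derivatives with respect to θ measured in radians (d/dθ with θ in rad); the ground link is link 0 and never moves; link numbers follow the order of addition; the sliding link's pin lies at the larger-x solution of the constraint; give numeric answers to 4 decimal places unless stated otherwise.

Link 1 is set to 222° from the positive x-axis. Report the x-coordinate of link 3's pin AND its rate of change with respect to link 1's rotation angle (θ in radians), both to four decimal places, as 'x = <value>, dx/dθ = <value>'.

geometry: r = 54 mm, L = 280 mm, e = 6 mm
crank pin P = (r cos θ, r sin θ) = (-40.129821, -36.133053)
h = r sin θ − e = -36.133053 − 6 = -42.133053
x = r cos θ + √(L² − h²) = -40.129821 + 276.811860 = 236.682039
dx/dθ = −r sin θ − h·r cos θ/√(L² − h²) (θ in radians; h = -42.133053) = 30.024962

x = 236.6820, dx/dθ = 30.0250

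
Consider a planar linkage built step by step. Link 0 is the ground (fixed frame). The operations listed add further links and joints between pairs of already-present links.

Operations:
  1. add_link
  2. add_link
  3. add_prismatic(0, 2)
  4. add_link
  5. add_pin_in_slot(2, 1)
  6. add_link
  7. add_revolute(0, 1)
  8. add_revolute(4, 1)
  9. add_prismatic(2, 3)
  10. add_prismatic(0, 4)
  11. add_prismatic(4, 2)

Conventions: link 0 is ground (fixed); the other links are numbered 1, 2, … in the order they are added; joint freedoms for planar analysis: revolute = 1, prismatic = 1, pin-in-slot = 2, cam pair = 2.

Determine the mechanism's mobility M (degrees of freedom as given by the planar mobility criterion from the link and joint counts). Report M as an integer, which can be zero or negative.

L=1 J1=0 J2=0
add link → L=2 J1=0 J2=0
add link → L=3 J1=0 J2=0
P@0,2 dof=1 J1 → L=3 J1=1 J2=0
add link → L=4 J1=1 J2=0
PS@2,1 dof=2 J2 → L=4 J1=1 J2=1
add link → L=5 J1=1 J2=1
R@0,1 dof=1 J1 → L=5 J1=2 J2=1
R@4,1 dof=1 J1 → L=5 J1=3 J2=1
P@2,3 dof=1 J1 → L=5 J1=4 J2=1
P@0,4 dof=1 J1 → L=5 J1=5 J2=1
P@4,2 dof=1 J1 → L=5 J1=6 J2=1
M=3(L−1)−2J1−J2=3·4−2·6−1=-1

M = -1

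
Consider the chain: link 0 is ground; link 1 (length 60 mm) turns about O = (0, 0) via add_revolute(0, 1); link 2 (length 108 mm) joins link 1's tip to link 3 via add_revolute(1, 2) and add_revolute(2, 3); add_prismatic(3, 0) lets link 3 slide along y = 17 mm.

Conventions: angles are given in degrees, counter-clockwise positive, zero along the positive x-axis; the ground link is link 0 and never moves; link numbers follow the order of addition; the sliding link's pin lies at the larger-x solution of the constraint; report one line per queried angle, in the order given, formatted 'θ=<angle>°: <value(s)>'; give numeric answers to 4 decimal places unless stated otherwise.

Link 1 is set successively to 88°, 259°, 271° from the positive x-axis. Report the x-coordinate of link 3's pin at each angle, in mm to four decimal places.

geometry: r = 60 mm, L = 108 mm, e = 17 mm
θ=88°: crank pin P = (r cos θ, r sin θ) = (2.093970, 59.963450)
θ=88°: h = r sin θ − e = 59.963450 − 17 = 42.963450
θ=88°: x = r cos θ + √(L² − h²) = 2.093970 + 99.086538 = 101.180508
θ=259°: crank pin P = (r cos θ, r sin θ) = (-11.448540, -58.897631)
θ=259°: h = r sin θ − e = -58.897631 − 17 = -75.897631
θ=259°: x = r cos θ + √(L² − h²) = -11.448540 + 76.834560 = 65.386020
θ=271°: crank pin P = (r cos θ, r sin θ) = (1.047144, -59.990862)
θ=271°: h = r sin θ − e = -59.990862 − 17 = -76.990862
θ=271°: x = r cos θ + √(L² − h²) = 1.047144 + 75.739073 = 76.786218

θ=88°: 101.1805
θ=259°: 65.3860
θ=271°: 76.7862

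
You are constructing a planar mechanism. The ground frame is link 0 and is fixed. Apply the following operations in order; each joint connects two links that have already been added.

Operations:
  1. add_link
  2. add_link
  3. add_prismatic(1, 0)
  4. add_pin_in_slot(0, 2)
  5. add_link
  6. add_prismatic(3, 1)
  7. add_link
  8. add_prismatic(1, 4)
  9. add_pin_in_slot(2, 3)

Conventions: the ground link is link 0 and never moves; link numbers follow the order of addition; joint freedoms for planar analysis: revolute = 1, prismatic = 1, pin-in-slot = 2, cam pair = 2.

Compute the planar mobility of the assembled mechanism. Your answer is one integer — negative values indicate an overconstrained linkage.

link 0 = ground. State L|J1|J2 = 1|0|0
+link1  2|0|0
+link2  3|0|0
P(1,0) f=1→J1  3|1|0
PS(0,2) f=2→J2  3|1|1
+link3  4|1|1
P(3,1) f=1→J1  4|2|1
+link4  5|2|1
P(1,4) f=1→J1  5|3|1
PS(2,3) f=2→J2  5|3|2
M = 3(5−1)−2·3−2 = 12−6−2 = 4

M = 4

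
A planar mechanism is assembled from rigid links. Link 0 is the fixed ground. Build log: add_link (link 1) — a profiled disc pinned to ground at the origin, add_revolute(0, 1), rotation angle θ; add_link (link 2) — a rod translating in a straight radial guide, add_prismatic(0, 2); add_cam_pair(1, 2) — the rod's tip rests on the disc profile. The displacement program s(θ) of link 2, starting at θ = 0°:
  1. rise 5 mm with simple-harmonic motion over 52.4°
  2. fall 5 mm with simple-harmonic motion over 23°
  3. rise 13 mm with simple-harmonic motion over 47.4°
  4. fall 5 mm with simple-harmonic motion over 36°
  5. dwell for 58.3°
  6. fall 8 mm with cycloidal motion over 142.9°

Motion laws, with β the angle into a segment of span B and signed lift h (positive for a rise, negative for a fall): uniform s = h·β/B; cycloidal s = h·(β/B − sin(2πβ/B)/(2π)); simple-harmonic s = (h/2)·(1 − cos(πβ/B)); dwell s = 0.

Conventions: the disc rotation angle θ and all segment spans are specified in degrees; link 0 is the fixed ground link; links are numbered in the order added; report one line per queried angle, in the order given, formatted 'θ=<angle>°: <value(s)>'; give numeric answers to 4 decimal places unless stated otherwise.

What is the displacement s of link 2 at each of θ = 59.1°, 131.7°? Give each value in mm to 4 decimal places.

seg 1 [0°–52.4°] simple-harmonic, h=5: full span → s += 5 → s = 5.0000
seg 2 [52.4°–75.4°] simple-harmonic, h=-5: θ=59.1° here. β=6.7, B=23. -5/2·(1 − cos(π·0.2913)) = -0.9758 → s = 4.0242
seg 2 [52.4°–75.4°] simple-harmonic, h=-5: full span → s += -5 → s = 0.0000
seg 3 [75.4°–122.8°] simple-harmonic, h=13: full span → s += 13 → s = 13.0000
seg 4 [122.8°–158.8°] simple-harmonic, h=-5: θ=131.7° here. β=8.9, B=36. -5/2·(1 − cos(π·0.2472)) = -0.7169 → s = 12.2831

θ=59.1°: 4.0242
θ=131.7°: 12.2831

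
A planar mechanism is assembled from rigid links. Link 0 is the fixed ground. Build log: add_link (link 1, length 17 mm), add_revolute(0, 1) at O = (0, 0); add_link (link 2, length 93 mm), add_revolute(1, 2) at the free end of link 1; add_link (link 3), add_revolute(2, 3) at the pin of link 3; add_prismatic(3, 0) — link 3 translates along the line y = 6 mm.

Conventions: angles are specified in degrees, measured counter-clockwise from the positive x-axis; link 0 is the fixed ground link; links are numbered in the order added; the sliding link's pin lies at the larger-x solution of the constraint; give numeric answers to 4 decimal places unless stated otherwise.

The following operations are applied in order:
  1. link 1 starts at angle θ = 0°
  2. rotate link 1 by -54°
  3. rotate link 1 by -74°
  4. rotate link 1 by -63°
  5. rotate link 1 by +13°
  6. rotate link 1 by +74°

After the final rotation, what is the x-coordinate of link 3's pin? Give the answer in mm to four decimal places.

geometry: r = 17 mm, L = 93 mm, e = 6 mm; θ starts at 0°
rotate link 1 by -54°: θ ← 0° -54° = -54°
rotate link 1 by -74°: θ ← -54° -74° = -128°
rotate link 1 by -63°: θ ← -128° -63° = -191°
rotate link 1 by +13°: θ ← -191° +13° = -178°
rotate link 1 by +74°: θ ← -178° +74° = -104°
crank pin P = (r cos θ, r sin θ) = (-4.112672, -16.495027)
h = r sin θ − e = -16.495027 − 6 = -22.495027
x = r cos θ + √(L² − h²) = -4.112672 + 90.238427 = 86.125755

86.1258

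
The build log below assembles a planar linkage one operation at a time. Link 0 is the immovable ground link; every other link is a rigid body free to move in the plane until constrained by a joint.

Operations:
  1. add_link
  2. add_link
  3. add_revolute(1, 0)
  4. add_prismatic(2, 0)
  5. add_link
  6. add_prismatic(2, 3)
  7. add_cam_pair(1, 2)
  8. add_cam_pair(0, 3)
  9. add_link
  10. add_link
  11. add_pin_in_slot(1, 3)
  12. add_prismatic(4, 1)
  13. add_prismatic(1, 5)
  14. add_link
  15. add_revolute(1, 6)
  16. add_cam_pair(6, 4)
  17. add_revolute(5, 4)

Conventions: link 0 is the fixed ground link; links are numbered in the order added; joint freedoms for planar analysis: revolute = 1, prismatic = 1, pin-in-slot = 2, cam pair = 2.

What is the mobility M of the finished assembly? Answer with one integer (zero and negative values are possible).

ground; <1,0,0>
#1 <2,0,0>
#2 <3,0,0>
R:1↔0 J1 <3,1,0>
P:2↔0 J1 <3,2,0>
#3 <4,2,0>
P:2↔3 J1 <4,3,0>
C:1↔2 J2 <4,3,1>
C:0↔3 J2 <4,3,2>
#4 <5,3,2>
#5 <6,3,2>
PS:1↔3 J2 <6,3,3>
P:4↔1 J1 <6,4,3>
P:1↔5 J1 <6,5,3>
#6 <7,5,3>
R:1↔6 J1 <7,6,3>
C:6↔4 J2 <7,6,4>
R:5↔4 J1 <7,7,4>
3×6 − 2×7 − 1×4 = 0

M = 0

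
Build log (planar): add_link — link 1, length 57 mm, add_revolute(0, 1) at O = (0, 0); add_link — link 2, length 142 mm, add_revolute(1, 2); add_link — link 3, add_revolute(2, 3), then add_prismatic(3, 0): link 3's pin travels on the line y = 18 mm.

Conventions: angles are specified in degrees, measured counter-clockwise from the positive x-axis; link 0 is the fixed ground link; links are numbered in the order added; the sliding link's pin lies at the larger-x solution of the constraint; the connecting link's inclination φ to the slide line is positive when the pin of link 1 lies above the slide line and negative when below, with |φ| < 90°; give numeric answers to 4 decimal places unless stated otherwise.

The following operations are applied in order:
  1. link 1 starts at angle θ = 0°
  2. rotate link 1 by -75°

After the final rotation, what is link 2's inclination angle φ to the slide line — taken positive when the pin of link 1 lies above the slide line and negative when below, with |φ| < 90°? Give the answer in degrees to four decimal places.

geometry: r = 57 mm, L = 142 mm, e = 18 mm; θ starts at 0°
rotate link 1 by -75°: θ ← 0° -75° = -75°
h = r sin θ − e = -55.057772 − 18 = -73.057772
sin φ = h / L = -73.057772 / 142 = -0.51449135
φ = arcsin(-0.51449135) = -30.963462°

-30.9635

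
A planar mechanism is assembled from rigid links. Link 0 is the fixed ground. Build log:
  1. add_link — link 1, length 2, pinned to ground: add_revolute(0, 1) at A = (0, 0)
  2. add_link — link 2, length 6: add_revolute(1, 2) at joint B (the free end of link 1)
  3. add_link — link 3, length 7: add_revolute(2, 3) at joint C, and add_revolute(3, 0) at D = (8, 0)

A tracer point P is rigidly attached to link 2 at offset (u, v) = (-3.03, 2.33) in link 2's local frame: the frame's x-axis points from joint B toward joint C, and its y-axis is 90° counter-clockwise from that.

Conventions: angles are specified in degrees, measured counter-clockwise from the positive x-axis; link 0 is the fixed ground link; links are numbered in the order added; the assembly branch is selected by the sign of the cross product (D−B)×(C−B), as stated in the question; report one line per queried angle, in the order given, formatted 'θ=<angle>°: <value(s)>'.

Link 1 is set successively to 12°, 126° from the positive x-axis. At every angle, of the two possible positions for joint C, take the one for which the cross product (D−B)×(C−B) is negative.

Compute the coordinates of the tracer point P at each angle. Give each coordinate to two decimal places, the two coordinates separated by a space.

A=(0,0), D=(8.00,0)
θ=12°: B = A + 2.00·(cos12°, sin12°) = (1.9563, 0.4158)
θ=12°: |BD| = 6.0580
θ=12°: circle(B,6.00) ∩ circle(D,7.00): a=1.9560, h=5.6722
θ=12°:   candidates: C₊=(4.2971,5.9404) cross=34.362; C₋=(3.5184,-5.3773) cross=-34.362
θ=12°:   branch - wants cross < 0 → take C=(3.5184,-5.3773) (cross=-34.362)
θ=12°: ex = (C−B)/|BC| = (0.2603,-0.9655); ey = (0.9655,0.2603)
θ=12°: P = B + -3.03·ex + 2.33·ey = (3.4171,3.9479)
θ=126°: B = A + 2.00·(cos126°, sin126°) = (-1.1756, 1.6180)
θ=126°: |BD| = 9.3171
θ=126°: circle(B,6.00) ∩ circle(D,7.00): a=3.9609, h=4.5068
θ=126°:   candidates: C₊=(3.5078,5.3685) cross=41.990; C₋=(1.9425,-3.5081) cross=-41.990
θ=126°:   branch - wants cross < 0 → take C=(1.9425,-3.5081) (cross=-41.990)
θ=126°: ex = (C−B)/|BC| = (0.5197,-0.8544); ey = (0.8544,0.5197)
θ=126°: P = B + -3.03·ex + 2.33·ey = (-0.7595,5.4176)

θ=12°: 3.42 3.95
θ=126°: -0.76 5.42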